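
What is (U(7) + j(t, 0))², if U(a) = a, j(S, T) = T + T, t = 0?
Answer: 49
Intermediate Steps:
j(S, T) = 2*T
(U(7) + j(t, 0))² = (7 + 2*0)² = (7 + 0)² = 7² = 49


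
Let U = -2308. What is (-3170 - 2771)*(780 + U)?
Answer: 9077848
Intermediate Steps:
(-3170 - 2771)*(780 + U) = (-3170 - 2771)*(780 - 2308) = -5941*(-1528) = 9077848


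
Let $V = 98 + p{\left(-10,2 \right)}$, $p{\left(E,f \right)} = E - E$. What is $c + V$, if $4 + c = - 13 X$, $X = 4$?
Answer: $42$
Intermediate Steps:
$p{\left(E,f \right)} = 0$
$c = -56$ ($c = -4 - 52 = -56$)
$V = 98$ ($V = 98 + 0 = 98$)
$c + V = -56 + 98 = 42$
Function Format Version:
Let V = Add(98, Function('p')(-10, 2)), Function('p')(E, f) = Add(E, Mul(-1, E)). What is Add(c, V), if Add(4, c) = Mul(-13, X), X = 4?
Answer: 42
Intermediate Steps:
Function('p')(E, f) = 0
c = -56 (c = Add(-4, Mul(-13, 4)) = Add(-4, -52) = -56)
V = 98 (V = Add(98, 0) = 98)
Add(c, V) = Add(-56, 98) = 42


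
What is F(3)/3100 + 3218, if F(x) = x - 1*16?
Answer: 9975787/3100 ≈ 3218.0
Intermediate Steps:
F(x) = -16 + x (F(x) = x - 16 = -16 + x)
F(3)/3100 + 3218 = (-16 + 3)/3100 + 3218 = -13*1/3100 + 3218 = -13/3100 + 3218 = 9975787/3100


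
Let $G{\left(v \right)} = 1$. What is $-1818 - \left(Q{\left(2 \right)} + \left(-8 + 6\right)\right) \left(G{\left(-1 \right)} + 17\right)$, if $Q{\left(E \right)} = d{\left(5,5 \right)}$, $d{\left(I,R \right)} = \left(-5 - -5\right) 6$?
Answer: $-1782$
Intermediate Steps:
$d{\left(I,R \right)} = 0$ ($d{\left(I,R \right)} = \left(-5 + 5\right) 6 = 0 \cdot 6 = 0$)
$Q{\left(E \right)} = 0$
$-1818 - \left(Q{\left(2 \right)} + \left(-8 + 6\right)\right) \left(G{\left(-1 \right)} + 17\right) = -1818 - \left(0 + \left(-8 + 6\right)\right) \left(1 + 17\right) = -1818 - \left(0 - 2\right) 18 = -1818 - \left(-2\right) 18 = -1818 - -36 = -1818 + 36 = -1782$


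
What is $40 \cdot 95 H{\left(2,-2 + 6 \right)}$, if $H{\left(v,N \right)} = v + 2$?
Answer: $15200$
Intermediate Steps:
$H{\left(v,N \right)} = 2 + v$
$40 \cdot 95 H{\left(2,-2 + 6 \right)} = 40 \cdot 95 \left(2 + 2\right) = 3800 \cdot 4 = 15200$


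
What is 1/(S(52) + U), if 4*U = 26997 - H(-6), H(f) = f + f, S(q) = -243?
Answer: 4/26037 ≈ 0.00015363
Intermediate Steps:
H(f) = 2*f
U = 27009/4 (U = (26997 - 2*(-6))/4 = (26997 - 1*(-12))/4 = (26997 + 12)/4 = (1/4)*27009 = 27009/4 ≈ 6752.3)
1/(S(52) + U) = 1/(-243 + 27009/4) = 1/(26037/4) = 4/26037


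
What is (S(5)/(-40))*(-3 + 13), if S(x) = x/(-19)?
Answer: 5/76 ≈ 0.065789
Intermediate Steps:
S(x) = -x/19 (S(x) = x*(-1/19) = -x/19)
(S(5)/(-40))*(-3 + 13) = (-1/19*5/(-40))*(-3 + 13) = -5/19*(-1/40)*10 = (1/152)*10 = 5/76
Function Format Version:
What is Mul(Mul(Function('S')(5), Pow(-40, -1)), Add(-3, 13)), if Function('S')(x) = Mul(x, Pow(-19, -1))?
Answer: Rational(5, 76) ≈ 0.065789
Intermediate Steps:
Function('S')(x) = Mul(Rational(-1, 19), x) (Function('S')(x) = Mul(x, Rational(-1, 19)) = Mul(Rational(-1, 19), x))
Mul(Mul(Function('S')(5), Pow(-40, -1)), Add(-3, 13)) = Mul(Mul(Mul(Rational(-1, 19), 5), Pow(-40, -1)), Add(-3, 13)) = Mul(Mul(Rational(-5, 19), Rational(-1, 40)), 10) = Mul(Rational(1, 152), 10) = Rational(5, 76)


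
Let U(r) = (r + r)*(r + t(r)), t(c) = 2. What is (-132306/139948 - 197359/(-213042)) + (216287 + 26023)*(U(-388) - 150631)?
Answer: 134469118654622372660/3726850227 ≈ 3.6081e+10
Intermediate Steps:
U(r) = 2*r*(2 + r) (U(r) = (r + r)*(r + 2) = (2*r)*(2 + r) = 2*r*(2 + r))
(-132306/139948 - 197359/(-213042)) + (216287 + 26023)*(U(-388) - 150631) = (-132306/139948 - 197359/(-213042)) + (216287 + 26023)*(2*(-388)*(2 - 388) - 150631) = (-132306*1/139948 - 197359*(-1/213042)) + 242310*(2*(-388)*(-386) - 150631) = (-66153/69974 + 197359/213042) + 242310*(299536 - 150631) = -70842190/3726850227 + 242310*148905 = -70842190/3726850227 + 36081170550 = 134469118654622372660/3726850227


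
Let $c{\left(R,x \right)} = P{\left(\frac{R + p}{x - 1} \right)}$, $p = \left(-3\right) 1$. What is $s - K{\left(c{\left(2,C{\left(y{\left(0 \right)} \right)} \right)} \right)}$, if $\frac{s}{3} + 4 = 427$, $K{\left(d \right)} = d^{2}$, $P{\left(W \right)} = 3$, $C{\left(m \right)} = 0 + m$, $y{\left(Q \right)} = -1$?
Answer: $1260$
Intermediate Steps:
$p = -3$
$C{\left(m \right)} = m$
$c{\left(R,x \right)} = 3$
$s = 1269$ ($s = -12 + 3 \cdot 427 = -12 + 1281 = 1269$)
$s - K{\left(c{\left(2,C{\left(y{\left(0 \right)} \right)} \right)} \right)} = 1269 - 3^{2} = 1269 - 9 = 1260$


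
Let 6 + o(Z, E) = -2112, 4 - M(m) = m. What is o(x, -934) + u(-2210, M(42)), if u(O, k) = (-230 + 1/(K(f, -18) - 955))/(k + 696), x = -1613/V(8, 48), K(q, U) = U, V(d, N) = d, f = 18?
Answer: -1356239403/640234 ≈ -2118.3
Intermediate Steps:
M(m) = 4 - m
x = -1613/8 ≈ -201.63
o(Z, E) = -2118 (o(Z, E) = -6 - 2112 = -2118)
u(O, k) = -223791/(973*(696 + k)) (u(O, k) = (-230 + 1/(-18 - 955))/(k + 696) = (-230 + 1/(-973))/(696 + k) = (-230 - 1/973)/(696 + k) = -223791/(973*(696 + k)))
o(x, -934) + u(-2210, M(42)) = -2118 - 223791/(677208 + 973*(4 - 1*42)) = -2118 - 223791/(677208 + 973*(4 - 42)) = -2118 - 223791/(677208 + 973*(-38)) = -2118 - 223791/(677208 - 36974) = -2118 - 223791/640234 = -1356239403/640234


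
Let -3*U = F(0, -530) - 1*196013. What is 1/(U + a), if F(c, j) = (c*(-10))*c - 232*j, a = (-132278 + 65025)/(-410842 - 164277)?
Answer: 575119/14004790022 ≈ 4.1066e-5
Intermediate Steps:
a = 67253/575119 (a = -67253/(-575119) = -67253*(-1/575119) = 67253/575119 ≈ 0.11694)
F(c, j) = -232*j - 10*c**2 (F(c, j) = (-10*c)*c - 232*j = -10*c**2 - 232*j = -232*j - 10*c**2)
U = 24351 (U = -((-232*(-530) - 10*0**2) - 1*196013)/3 = -((122960 - 10*0) - 196013)/3 = -((122960 + 0) - 196013)/3 = -(122960 - 196013)/3 = -1/3*(-73053) = 24351)
1/(U + a) = 1/(24351 + 67253/575119) = 1/(14004790022/575119) = 575119/14004790022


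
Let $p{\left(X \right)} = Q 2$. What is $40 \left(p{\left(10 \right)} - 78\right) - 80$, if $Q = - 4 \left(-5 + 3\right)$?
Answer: $-2560$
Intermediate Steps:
$Q = 8$ ($Q = \left(-4\right) \left(-2\right) = 8$)
$p{\left(X \right)} = 16$ ($p{\left(X \right)} = 8 \cdot 2 = 16$)
$40 \left(p{\left(10 \right)} - 78\right) - 80 = 40 \left(16 - 78\right) - 80 = 40 \left(-62\right) - 80 = -2480 - 80 = -2560$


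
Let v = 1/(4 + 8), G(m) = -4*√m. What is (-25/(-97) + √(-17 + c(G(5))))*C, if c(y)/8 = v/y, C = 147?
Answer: 3675/97 + 49*√(-15300 - 30*√5)/10 ≈ 37.887 + 607.42*I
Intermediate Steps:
v = 1/12 ≈ 0.083333
c(y) = 2/(3*y) (c(y) = 8*(1/(12*y)) = 2/(3*y))
(-25/(-97) + √(-17 + c(G(5))))*C = (-25/(-97) + √(-17 + 2/(3*((-4*√5)))))*147 = (-25*(-1/97) + √(-17 + 2*(-√5/20)/3))*147 = (25/97 + √(-17 - √5/30))*147 = 3675/97 + 147*√(-17 - √5/30)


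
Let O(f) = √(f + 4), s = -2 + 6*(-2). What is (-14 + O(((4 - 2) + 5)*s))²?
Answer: (14 - I*√94)² ≈ 102.0 - 271.47*I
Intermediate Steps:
s = -14 (s = -2 - 12 = -14)
O(f) = √(4 + f)
(-14 + O(((4 - 2) + 5)*s))² = (-14 + √(4 + ((4 - 2) + 5)*(-14)))² = (-14 + √(4 + (2 + 5)*(-14)))² = (-14 + √(4 + 7*(-14)))² = (-14 + √(4 - 98))² = (-14 + √(-94))² = (-14 + I*√94)²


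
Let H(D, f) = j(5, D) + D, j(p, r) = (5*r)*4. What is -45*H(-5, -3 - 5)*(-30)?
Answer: -141750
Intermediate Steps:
j(p, r) = 20*r
H(D, f) = 21*D (H(D, f) = 20*D + D = 21*D)
-45*H(-5, -3 - 5)*(-30) = -945*(-5)*(-30) = -45*(-105)*(-30) = 4725*(-30) = -141750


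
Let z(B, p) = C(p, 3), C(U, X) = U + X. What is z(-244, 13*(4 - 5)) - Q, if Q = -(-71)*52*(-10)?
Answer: 36910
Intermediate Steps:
Q = -36920 (Q = -71*(-52)*(-10) = 3692*(-10) = -36920)
z(B, p) = 3 + p (z(B, p) = p + 3 = 3 + p)
z(-244, 13*(4 - 5)) - Q = (3 + 13*(4 - 5)) - 1*(-36920) = (3 + 13*(-1)) + 36920 = (3 - 13) + 36920 = -10 + 36920 = 36910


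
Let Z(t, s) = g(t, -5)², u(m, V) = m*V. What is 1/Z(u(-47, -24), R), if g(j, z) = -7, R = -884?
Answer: 1/49 ≈ 0.020408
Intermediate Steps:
u(m, V) = V*m
Z(t, s) = 49 (Z(t, s) = (-7)² = 49)
1/Z(u(-47, -24), R) = 1/49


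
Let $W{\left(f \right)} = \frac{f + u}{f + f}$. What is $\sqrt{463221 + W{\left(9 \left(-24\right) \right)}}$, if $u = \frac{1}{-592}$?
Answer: $\frac{\sqrt{13149739241967}}{5328} \approx 680.6$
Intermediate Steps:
$u = - \frac{1}{592} \approx -0.0016892$
$W{\left(f \right)} = \frac{- \frac{1}{592} + f}{2 f}$ ($W{\left(f \right)} = \frac{f - \frac{1}{592}}{f + f} = \frac{- \frac{1}{592} + f}{2 f}$)
$\sqrt{463221 + W{\left(9 \left(-24\right) \right)}} = \sqrt{463221 + \frac{-1 + 592 \cdot 9 \left(-24\right)}{1184 \cdot 9 \left(-24\right)}} = \sqrt{463221 + \frac{-1 + 592 \left(-216\right)}{1184 \left(-216\right)}} = \sqrt{463221 + \frac{1}{1184} \left(- \frac{1}{216}\right) \left(-1 - 127872\right)} = \sqrt{463221 + \frac{1}{1184} \left(- \frac{1}{216}\right) \left(-127873\right)} = \sqrt{463221 + \frac{127873}{255744}} = \sqrt{\frac{118466119297}{255744}} = \frac{\sqrt{13149739241967}}{5328}$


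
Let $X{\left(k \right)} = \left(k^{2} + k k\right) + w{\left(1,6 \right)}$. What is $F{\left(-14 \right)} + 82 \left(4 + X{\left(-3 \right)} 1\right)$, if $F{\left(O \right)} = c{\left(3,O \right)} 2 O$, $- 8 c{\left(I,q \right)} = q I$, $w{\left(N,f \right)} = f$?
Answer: $2149$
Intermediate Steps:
$c{\left(I,q \right)} = - \frac{I q}{8}$ ($c{\left(I,q \right)} = - \frac{q I}{8} = - \frac{I q}{8}$)
$X{\left(k \right)} = 6 + 2 k^{2}$ ($X{\left(k \right)} = \left(k^{2} + k k\right) + 6 = \left(k^{2} + k^{2}\right) + 6 = 2 k^{2} + 6 = 6 + 2 k^{2}$)
$F{\left(O \right)} = - \frac{3 O^{2}}{4}$ ($F{\left(O \right)} = \left(- \frac{1}{8}\right) 3 O 2 O = - \frac{3 O}{8} \cdot 2 O = - \frac{3 O}{4} O = - \frac{3 O^{2}}{4}$)
$F{\left(-14 \right)} + 82 \left(4 + X{\left(-3 \right)} 1\right) = - \frac{3 \left(-14\right)^{2}}{4} + 82 \left(4 + \left(6 + 2 \left(-3\right)^{2}\right) 1\right) = \left(- \frac{3}{4}\right) 196 + 82 \left(4 + \left(6 + 2 \cdot 9\right) 1\right) = -147 + 82 \left(4 + \left(6 + 18\right) 1\right) = -147 + 82 \left(4 + 24 \cdot 1\right) = -147 + 82 \left(4 + 24\right) = -147 + 82 \cdot 28 = -147 + 2296 = 2149$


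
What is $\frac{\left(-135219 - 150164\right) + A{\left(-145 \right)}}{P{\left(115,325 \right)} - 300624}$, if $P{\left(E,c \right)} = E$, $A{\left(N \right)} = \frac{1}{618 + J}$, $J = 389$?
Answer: $\frac{287380680}{302612563} \approx 0.94967$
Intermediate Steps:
$A{\left(N \right)} = \frac{1}{1007}$ ($A{\left(N \right)} = \frac{1}{618 + 389} = \frac{1}{1007}$)
$\frac{\left(-135219 - 150164\right) + A{\left(-145 \right)}}{P{\left(115,325 \right)} - 300624} = \frac{\left(-135219 - 150164\right) + \frac{1}{1007}}{115 - 300624} = \frac{-285383 + \frac{1}{1007}}{-300509} = \left(- \frac{287380680}{1007}\right) \left(- \frac{1}{300509}\right) = \frac{287380680}{302612563}$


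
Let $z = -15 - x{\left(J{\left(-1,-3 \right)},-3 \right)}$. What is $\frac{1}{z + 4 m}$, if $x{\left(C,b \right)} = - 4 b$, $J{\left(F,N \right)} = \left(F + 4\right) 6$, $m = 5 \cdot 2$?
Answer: $\frac{1}{13} \approx 0.076923$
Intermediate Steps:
$m = 10$
$J{\left(F,N \right)} = 24 + 6 F$ ($J{\left(F,N \right)} = \left(4 + F\right) 6 = 24 + 6 F$)
$z = -27$ ($z = -15 - \left(-4\right) \left(-3\right) = -15 - 12 = -27$)
$\frac{1}{z + 4 m} = \frac{1}{-27 + 4 \cdot 10} = \frac{1}{-27 + 40} = \frac{1}{13}$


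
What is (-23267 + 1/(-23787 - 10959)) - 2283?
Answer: -887760301/34746 ≈ -25550.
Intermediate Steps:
(-23267 + 1/(-23787 - 10959)) - 2283 = (-23267 + 1/(-34746)) - 2283 = (-23267 - 1/34746) - 2283 = -808435183/34746 - 2283 = -887760301/34746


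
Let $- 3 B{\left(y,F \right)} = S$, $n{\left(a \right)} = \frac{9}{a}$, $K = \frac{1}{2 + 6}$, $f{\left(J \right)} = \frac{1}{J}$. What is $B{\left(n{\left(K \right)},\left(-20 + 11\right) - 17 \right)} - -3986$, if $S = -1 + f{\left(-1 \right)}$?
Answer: $\frac{11960}{3} \approx 3986.7$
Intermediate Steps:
$K = \frac{1}{8} \approx 0.125$
$S = -2$ ($S = -1 + \frac{1}{-1} = -1 - 1 = -2$)
$B{\left(y,F \right)} = \frac{2}{3}$ ($B{\left(y,F \right)} = \left(- \frac{1}{3}\right) \left(-2\right) = \frac{2}{3}$)
$B{\left(n{\left(K \right)},\left(-20 + 11\right) - 17 \right)} - -3986 = \frac{2}{3} - -3986 = \frac{2}{3} + 3986 = \frac{11960}{3}$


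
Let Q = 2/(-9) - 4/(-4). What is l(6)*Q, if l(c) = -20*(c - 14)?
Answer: 1120/9 ≈ 124.44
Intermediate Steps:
l(c) = 280 - 20*c (l(c) = -20*(-14 + c) = 280 - 20*c)
Q = 7/9 (Q = 2*(-⅑) - 4*(-¼) = -2/9 + 1 = 7/9 ≈ 0.77778)
l(6)*Q = (280 - 20*6)*(7/9) = (280 - 120)*(7/9) = 160*(7/9) = 1120/9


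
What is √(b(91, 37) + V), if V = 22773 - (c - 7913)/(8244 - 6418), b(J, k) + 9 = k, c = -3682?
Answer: √76045999546/1826 ≈ 151.02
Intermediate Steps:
b(J, k) = -9 + k
V = 41595093/1826 (V = 22773 - (-3682 - 7913)/(8244 - 6418) = 22773 - (-11595)/1826 = 22773 - 1*(-11595/1826) = 22773 + 11595/1826 = 41595093/1826 ≈ 22779.)
√(b(91, 37) + V) = √((-9 + 37) + 41595093/1826) = √(28 + 41595093/1826) = √(41646221/1826) = √76045999546/1826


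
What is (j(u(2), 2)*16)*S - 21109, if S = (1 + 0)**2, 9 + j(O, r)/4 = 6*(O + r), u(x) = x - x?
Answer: -20917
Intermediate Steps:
u(x) = 0
j(O, r) = -36 + 24*O + 24*r (j(O, r) = -36 + 4*(6*(O + r)) = -36 + 4*(6*O + 6*r) = -36 + (24*O + 24*r) = -36 + 24*O + 24*r)
S = 1 (S = 1**2 = 1)
(j(u(2), 2)*16)*S - 21109 = ((-36 + 24*0 + 24*2)*16)*1 - 21109 = ((-36 + 0 + 48)*16)*1 - 21109 = (12*16)*1 - 21109 = 192*1 - 21109 = 192 - 21109 = -20917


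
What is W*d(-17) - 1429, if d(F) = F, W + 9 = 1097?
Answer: -19925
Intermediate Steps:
W = 1088 (W = -9 + 1097 = 1088)
W*d(-17) - 1429 = 1088*(-17) - 1429 = -18496 - 1429 = -19925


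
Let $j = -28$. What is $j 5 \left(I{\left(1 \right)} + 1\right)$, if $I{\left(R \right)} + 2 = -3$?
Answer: $560$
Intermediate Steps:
$I{\left(R \right)} = -5$ ($I{\left(R \right)} = -2 - 3 = -5$)
$j 5 \left(I{\left(1 \right)} + 1\right) = - 28 \cdot 5 \left(-5 + 1\right) = - 28 \cdot 5 \left(-4\right) = \left(-28\right) \left(-20\right) = 560$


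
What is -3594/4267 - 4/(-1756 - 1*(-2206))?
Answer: -817184/960075 ≈ -0.85117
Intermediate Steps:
-3594/4267 - 4/(-1756 - 1*(-2206)) = -3594*1/4267 - 4/(-1756 + 2206) = -3594/4267 - 4/450 = -3594/4267 - 4*1/450 = -3594/4267 - 2/225 = -817184/960075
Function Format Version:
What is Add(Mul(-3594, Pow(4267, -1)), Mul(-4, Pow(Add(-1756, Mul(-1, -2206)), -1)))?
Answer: Rational(-817184, 960075) ≈ -0.85117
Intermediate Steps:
Add(Mul(-3594, Pow(4267, -1)), Mul(-4, Pow(Add(-1756, Mul(-1, -2206)), -1))) = Add(Mul(-3594, Rational(1, 4267)), Mul(-4, Pow(Add(-1756, 2206), -1))) = Add(Rational(-3594, 4267), Mul(-4, Pow(450, -1))) = Add(Rational(-3594, 4267), Mul(-4, Rational(1, 450))) = Add(Rational(-3594, 4267), Rational(-2, 225)) = Rational(-817184, 960075)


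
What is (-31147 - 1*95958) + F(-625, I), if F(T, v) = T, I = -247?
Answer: -127730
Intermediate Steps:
(-31147 - 1*95958) + F(-625, I) = (-31147 - 1*95958) - 625 = (-31147 - 95958) - 625 = -127105 - 625 = -127730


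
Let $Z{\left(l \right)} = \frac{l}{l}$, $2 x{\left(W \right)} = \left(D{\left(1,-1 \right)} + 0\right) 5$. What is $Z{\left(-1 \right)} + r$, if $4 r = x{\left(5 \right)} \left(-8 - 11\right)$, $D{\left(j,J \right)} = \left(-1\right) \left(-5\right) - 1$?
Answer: $- \frac{93}{2} \approx -46.5$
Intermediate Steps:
$D{\left(j,J \right)} = 4$ ($D{\left(j,J \right)} = 5 - 1 = 4$)
$x{\left(W \right)} = 10$ ($x{\left(W \right)} = \frac{\left(4 + 0\right) 5}{2} = \frac{4 \cdot 5}{2} = \frac{1}{2} \cdot 20 = 10$)
$Z{\left(l \right)} = 1$
$r = - \frac{95}{2}$ ($r = \frac{10 \left(-8 - 11\right)}{4} = \frac{10 \left(-19\right)}{4} = \frac{1}{4} \left(-190\right) = - \frac{95}{2} \approx -47.5$)
$Z{\left(-1 \right)} + r = 1 - \frac{95}{2} = - \frac{93}{2}$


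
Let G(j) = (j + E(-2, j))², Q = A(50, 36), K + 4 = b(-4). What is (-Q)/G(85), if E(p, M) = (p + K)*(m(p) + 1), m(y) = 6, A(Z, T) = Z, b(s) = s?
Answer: -2/9 ≈ -0.22222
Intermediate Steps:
K = -8 (K = -4 - 4 = -8)
Q = 50
E(p, M) = -56 + 7*p (E(p, M) = (p - 8)*(6 + 1) = (-8 + p)*7 = -56 + 7*p)
G(j) = (-70 + j)² (G(j) = (j + (-56 + 7*(-2)))² = (j + (-56 - 14))² = (j - 70)² = (-70 + j)²)
(-Q)/G(85) = (-1*50)/((-70 + 85)²) = -50/(15²) = -50/225 = -50*1/225 = -2/9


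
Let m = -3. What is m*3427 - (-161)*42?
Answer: -3519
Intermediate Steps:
m*3427 - (-161)*42 = -3*3427 - (-161)*42 = -10281 - 1*(-6762) = -10281 + 6762 = -3519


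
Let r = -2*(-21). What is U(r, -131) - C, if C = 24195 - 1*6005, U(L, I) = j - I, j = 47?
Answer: -18012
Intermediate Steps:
r = 42
U(L, I) = 47 - I
C = 18190 (C = 24195 - 6005 = 18190)
U(r, -131) - C = (47 - 1*(-131)) - 1*18190 = (47 + 131) - 18190 = 178 - 18190 = -18012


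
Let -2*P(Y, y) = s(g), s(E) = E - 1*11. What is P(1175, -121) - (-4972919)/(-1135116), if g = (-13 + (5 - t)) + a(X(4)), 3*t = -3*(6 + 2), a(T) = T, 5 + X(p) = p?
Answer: 1837777/1135116 ≈ 1.6190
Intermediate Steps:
X(p) = -5 + p
t = -8 (t = (-3*(6 + 2))/3 = (-3*8)/3 = (⅓)*(-24) = -8)
g = -1 (g = (-13 + (5 - 1*(-8))) + (-5 + 4) = (-13 + (5 + 8)) - 1 = (-13 + 13) - 1 = 0 - 1 = -1)
s(E) = -11 + E (s(E) = E - 11 = -11 + E)
P(Y, y) = 6 (P(Y, y) = -(-11 - 1)/2 = -½*(-12) = 6)
P(1175, -121) - (-4972919)/(-1135116) = 6 - (-4972919)/(-1135116) = 6 - (-4972919)*(-1)/1135116 = 6 - 1*4972919/1135116 = 6 - 4972919/1135116 = 1837777/1135116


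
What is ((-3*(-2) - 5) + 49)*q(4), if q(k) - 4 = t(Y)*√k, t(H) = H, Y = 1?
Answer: 300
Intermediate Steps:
q(k) = 4 + √k (q(k) = 4 + 1*√k = 4 + √k)
((-3*(-2) - 5) + 49)*q(4) = ((-3*(-2) - 5) + 49)*(4 + √4) = ((6 - 5) + 49)*(4 + 2) = (1 + 49)*6 = 50*6 = 300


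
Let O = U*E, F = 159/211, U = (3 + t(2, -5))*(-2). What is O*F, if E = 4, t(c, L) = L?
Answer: 2544/211 ≈ 12.057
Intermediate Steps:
U = 4 (U = (3 - 5)*(-2) = -2*(-2) = 4)
F = 159/211 (F = 159*(1/211) = 159/211 ≈ 0.75355)
O = 16 (O = 4*4 = 16)
O*F = 16*(159/211) = 2544/211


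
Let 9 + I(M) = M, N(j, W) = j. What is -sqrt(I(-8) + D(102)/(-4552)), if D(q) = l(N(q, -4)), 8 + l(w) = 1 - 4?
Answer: -3*I*sqrt(9783386)/2276 ≈ -4.1228*I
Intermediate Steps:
I(M) = -9 + M
l(w) = -11 (l(w) = -8 + (1 - 4) = -8 - 3 = -11)
D(q) = -11
-sqrt(I(-8) + D(102)/(-4552)) = -sqrt((-9 - 8) - 11/(-4552)) = -sqrt(-17 - 11*(-1/4552)) = -sqrt(-17 + 11/4552) = -sqrt(-77373/4552) = -3*I*sqrt(9783386)/2276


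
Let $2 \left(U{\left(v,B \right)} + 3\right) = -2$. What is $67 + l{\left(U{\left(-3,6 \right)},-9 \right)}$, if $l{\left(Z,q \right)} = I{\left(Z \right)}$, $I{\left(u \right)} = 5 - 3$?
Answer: $69$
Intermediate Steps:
$I{\left(u \right)} = 2$
$U{\left(v,B \right)} = -4$ ($U{\left(v,B \right)} = -3 + \frac{1}{2} \left(-2\right) = -3 - 1 = -4$)
$l{\left(Z,q \right)} = 2$
$67 + l{\left(U{\left(-3,6 \right)},-9 \right)} = 67 + 2 = 69$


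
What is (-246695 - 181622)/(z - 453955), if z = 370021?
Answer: 428317/83934 ≈ 5.1030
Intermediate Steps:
(-246695 - 181622)/(z - 453955) = (-246695 - 181622)/(370021 - 453955) = -428317/(-83934) = -428317*(-1/83934) = 428317/83934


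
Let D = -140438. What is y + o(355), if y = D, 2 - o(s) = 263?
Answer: -140699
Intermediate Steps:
o(s) = -261 (o(s) = 2 - 1*263 = 2 - 263 = -261)
y = -140438
y + o(355) = -140438 - 261 = -140699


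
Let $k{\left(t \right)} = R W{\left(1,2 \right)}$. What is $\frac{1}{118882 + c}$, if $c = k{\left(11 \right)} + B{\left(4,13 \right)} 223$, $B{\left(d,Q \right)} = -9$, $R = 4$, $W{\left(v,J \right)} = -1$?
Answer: $\frac{1}{116871} \approx 8.5564 \cdot 10^{-6}$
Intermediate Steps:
$k{\left(t \right)} = -4$ ($k{\left(t \right)} = 4 \left(-1\right) = -4$)
$c = -2011$ ($c = -4 - 2007 = -2011$)
$\frac{1}{118882 + c} = \frac{1}{118882 - 2011} = \frac{1}{116871}$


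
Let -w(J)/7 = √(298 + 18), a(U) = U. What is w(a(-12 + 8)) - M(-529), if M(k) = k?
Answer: 529 - 14*√79 ≈ 404.57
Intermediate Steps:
w(J) = -14*√79 (w(J) = -7*√(298 + 18) = -14*√79)
w(a(-12 + 8)) - M(-529) = -14*√79 - 1*(-529) = -14*√79 + 529 = 529 - 14*√79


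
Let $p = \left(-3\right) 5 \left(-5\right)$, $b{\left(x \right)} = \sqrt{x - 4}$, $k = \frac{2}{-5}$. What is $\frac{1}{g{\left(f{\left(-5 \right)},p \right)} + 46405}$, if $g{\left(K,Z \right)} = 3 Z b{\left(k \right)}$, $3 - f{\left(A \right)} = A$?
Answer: $\frac{9281}{430729355} - \frac{9 i \sqrt{110}}{430729355} \approx 2.1547 \cdot 10^{-5} - 2.1915 \cdot 10^{-7} i$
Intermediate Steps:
$k = - \frac{2}{5}$ ($k = 2 \left(- \frac{1}{5}\right) = - \frac{2}{5} \approx -0.4$)
$b{\left(x \right)} = \sqrt{-4 + x}$
$f{\left(A \right)} = 3 - A$
$p = 75$ ($p = \left(-15\right) \left(-5\right) = 75$)
$g{\left(K,Z \right)} = \frac{3 i Z \sqrt{110}}{5}$ ($g{\left(K,Z \right)} = 3 Z \sqrt{-4 - \frac{2}{5}} = 3 Z \sqrt{- \frac{22}{5}} = 3 Z \frac{i \sqrt{110}}{5} = \frac{3 i Z \sqrt{110}}{5}$)
$\frac{1}{g{\left(f{\left(-5 \right)},p \right)} + 46405} = \frac{1}{\frac{3}{5} i 75 \sqrt{110} + 46405} = \frac{1}{45 i \sqrt{110} + 46405} = \frac{1}{46405 + 45 i \sqrt{110}}$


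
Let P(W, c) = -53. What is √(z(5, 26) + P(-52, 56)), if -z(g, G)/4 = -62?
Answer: √195 ≈ 13.964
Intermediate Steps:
z(g, G) = 248 (z(g, G) = -4*(-62) = 248)
√(z(5, 26) + P(-52, 56)) = √(248 - 53) = √195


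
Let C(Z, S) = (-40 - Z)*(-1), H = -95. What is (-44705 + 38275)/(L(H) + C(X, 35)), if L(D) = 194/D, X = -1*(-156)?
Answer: -305425/9213 ≈ -33.152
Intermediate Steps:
X = 156
C(Z, S) = 40 + Z
(-44705 + 38275)/(L(H) + C(X, 35)) = (-44705 + 38275)/(194/(-95) + (40 + 156)) = -6430/(194*(-1/95) + 196) = -6430/(-194/95 + 196) = -6430/18426/95 = -6430*95/18426 = -305425/9213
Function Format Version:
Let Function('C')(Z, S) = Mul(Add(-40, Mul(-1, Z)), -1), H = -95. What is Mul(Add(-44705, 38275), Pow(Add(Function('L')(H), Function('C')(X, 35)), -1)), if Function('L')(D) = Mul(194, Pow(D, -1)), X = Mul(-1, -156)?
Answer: Rational(-305425, 9213) ≈ -33.152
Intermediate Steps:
X = 156
Function('C')(Z, S) = Add(40, Z)
Mul(Add(-44705, 38275), Pow(Add(Function('L')(H), Function('C')(X, 35)), -1)) = Mul(Add(-44705, 38275), Pow(Add(Mul(194, Pow(-95, -1)), Add(40, 156)), -1)) = Mul(-6430, Pow(Add(Mul(194, Rational(-1, 95)), 196), -1)) = Mul(-6430, Pow(Add(Rational(-194, 95), 196), -1)) = Mul(-6430, Pow(Rational(18426, 95), -1)) = Mul(-6430, Rational(95, 18426)) = Rational(-305425, 9213)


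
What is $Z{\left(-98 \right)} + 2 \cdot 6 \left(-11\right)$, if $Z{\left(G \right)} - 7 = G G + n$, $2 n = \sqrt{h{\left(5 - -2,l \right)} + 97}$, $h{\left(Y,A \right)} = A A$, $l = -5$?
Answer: $9479 + \frac{\sqrt{122}}{2} \approx 9484.5$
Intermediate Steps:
$h{\left(Y,A \right)} = A^{2}$
$n = \frac{\sqrt{122}}{2}$ ($n = \frac{\sqrt{\left(-5\right)^{2} + 97}}{2} = \frac{\sqrt{25 + 97}}{2} = \frac{\sqrt{122}}{2} \approx 5.5227$)
$Z{\left(G \right)} = 7 + G^{2} + \frac{\sqrt{122}}{2}$ ($Z{\left(G \right)} = 7 + \left(G G + \frac{\sqrt{122}}{2}\right) = 7 + \left(G^{2} + \frac{\sqrt{122}}{2}\right) = 7 + G^{2} + \frac{\sqrt{122}}{2}$)
$Z{\left(-98 \right)} + 2 \cdot 6 \left(-11\right) = \left(7 + \left(-98\right)^{2} + \frac{\sqrt{122}}{2}\right) + 2 \cdot 6 \left(-11\right) = \left(7 + 9604 + \frac{\sqrt{122}}{2}\right) + 12 \left(-11\right) = \left(9611 + \frac{\sqrt{122}}{2}\right) - 132 = 9479 + \frac{\sqrt{122}}{2}$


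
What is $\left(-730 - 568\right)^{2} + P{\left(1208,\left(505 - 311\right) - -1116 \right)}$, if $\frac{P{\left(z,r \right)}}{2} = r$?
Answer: $1687424$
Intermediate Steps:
$P{\left(z,r \right)} = 2 r$
$\left(-730 - 568\right)^{2} + P{\left(1208,\left(505 - 311\right) - -1116 \right)} = \left(-730 - 568\right)^{2} + 2 \left(\left(505 - 311\right) - -1116\right) = \left(-1298\right)^{2} + 2 \left(194 + 1116\right) = 1684804 + 2 \cdot 1310 = 1684804 + 2620 = 1687424$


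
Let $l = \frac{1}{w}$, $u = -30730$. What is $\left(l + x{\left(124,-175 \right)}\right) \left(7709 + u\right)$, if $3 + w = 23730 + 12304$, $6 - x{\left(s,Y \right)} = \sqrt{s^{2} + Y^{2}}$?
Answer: $- \frac{4976840927}{36031} + 23021 \sqrt{46001} \approx 4.7994 \cdot 10^{6}$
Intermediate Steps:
$x{\left(s,Y \right)} = 6 - \sqrt{Y^{2} + s^{2}}$ ($x{\left(s,Y \right)} = 6 - \sqrt{s^{2} + Y^{2}} = 6 - \sqrt{Y^{2} + s^{2}}$)
$w = 36031$ ($w = -3 + \left(23730 + 12304\right) = -3 + 36034 = 36031$)
$l = \frac{1}{36031} \approx 2.7754 \cdot 10^{-5}$
$\left(l + x{\left(124,-175 \right)}\right) \left(7709 + u\right) = \left(\frac{1}{36031} + \left(6 - \sqrt{\left(-175\right)^{2} + 124^{2}}\right)\right) \left(7709 - 30730\right) = \left(\frac{1}{36031} + \left(6 - \sqrt{30625 + 15376}\right)\right) \left(-23021\right) = \left(\frac{1}{36031} + \left(6 - \sqrt{46001}\right)\right) \left(-23021\right) = \left(\frac{216187}{36031} - \sqrt{46001}\right) \left(-23021\right) = - \frac{4976840927}{36031} + 23021 \sqrt{46001}$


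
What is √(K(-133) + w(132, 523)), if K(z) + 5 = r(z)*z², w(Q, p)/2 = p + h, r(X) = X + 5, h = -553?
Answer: I*√2264257 ≈ 1504.7*I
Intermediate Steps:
r(X) = 5 + X
w(Q, p) = -1106 + 2*p (w(Q, p) = 2*(p - 553) = 2*(-553 + p) = -1106 + 2*p)
K(z) = -5 + z²*(5 + z) (K(z) = -5 + (5 + z)*z² = -5 + z²*(5 + z))
√(K(-133) + w(132, 523)) = √((-5 + (-133)²*(5 - 133)) + (-1106 + 2*523)) = √((-5 + 17689*(-128)) + (-1106 + 1046)) = √((-5 - 2264192) - 60) = √(-2264197 - 60) = √(-2264257) = I*√2264257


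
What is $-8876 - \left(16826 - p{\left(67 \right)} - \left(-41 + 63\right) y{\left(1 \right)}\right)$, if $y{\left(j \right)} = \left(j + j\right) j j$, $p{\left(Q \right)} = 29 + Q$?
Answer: $-25562$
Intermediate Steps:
$y{\left(j \right)} = 2 j^{3}$ ($y{\left(j \right)} = 2 j j^{2} = 2 j^{3}$)
$-8876 - \left(16826 - p{\left(67 \right)} - \left(-41 + 63\right) y{\left(1 \right)}\right) = -8876 - \left(16730 - \left(-41 + 63\right) 2 \cdot 1^{3}\right) = -8876 - \left(16730 - 44 \cdot 1\right) = -8876 + \left(\left(96 + 22 \cdot 2\right) - 16826\right) = -8876 + \left(\left(96 + 44\right) - 16826\right) = -8876 + \left(140 - 16826\right) = -8876 - 16686 = -25562$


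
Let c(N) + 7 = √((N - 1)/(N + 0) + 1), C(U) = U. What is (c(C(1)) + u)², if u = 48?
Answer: 1764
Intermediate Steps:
c(N) = -7 + √(1 + (-1 + N)/N) (c(N) = -7 + √((N - 1)/(N + 0) + 1) = -7 + √((-1 + N)/N + 1) = -7 + √(1 + (-1 + N)/N))
(c(C(1)) + u)² = ((-7 + √(2 - 1/1)) + 48)² = ((-7 + √(2 - 1*1)) + 48)² = ((-7 + √(2 - 1)) + 48)² = ((-7 + √1) + 48)² = ((-7 + 1) + 48)² = (-6 + 48)² = 42² = 1764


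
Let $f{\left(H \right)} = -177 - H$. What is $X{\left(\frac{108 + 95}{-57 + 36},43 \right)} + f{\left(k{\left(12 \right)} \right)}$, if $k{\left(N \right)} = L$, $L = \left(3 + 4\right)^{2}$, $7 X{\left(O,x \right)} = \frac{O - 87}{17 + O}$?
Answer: $- \frac{17547}{77} \approx -227.88$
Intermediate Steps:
$X{\left(O,x \right)} = \frac{-87 + O}{7 \left(17 + O\right)}$ ($X{\left(O,x \right)} = \frac{\left(O - 87\right) \frac{1}{17 + O}}{7} = \frac{\left(-87 + O\right) \frac{1}{17 + O}}{7} = \frac{\frac{1}{17 + O} \left(-87 + O\right)}{7} = \frac{-87 + O}{7 \left(17 + O\right)}$)
$L = 49$ ($L = 7^{2} = 49$)
$k{\left(N \right)} = 49$
$X{\left(\frac{108 + 95}{-57 + 36},43 \right)} + f{\left(k{\left(12 \right)} \right)} = \frac{-87 + \frac{108 + 95}{-57 + 36}}{7 \left(17 + \frac{108 + 95}{-57 + 36}\right)} - 226 = \frac{-87 + \frac{203}{-21}}{7 \left(17 + \frac{203}{-21}\right)} - 226 = \frac{-87 + 203 \left(- \frac{1}{21}\right)}{7 \left(17 + 203 \left(- \frac{1}{21}\right)\right)} - 226 = \frac{-87 - \frac{29}{3}}{7 \left(17 - \frac{29}{3}\right)} - 226 = \frac{1}{7} \frac{1}{\frac{22}{3}} \left(- \frac{290}{3}\right) - 226 = \frac{1}{7} \cdot \frac{3}{22} \left(- \frac{290}{3}\right) - 226 = - \frac{145}{77} - 226 = - \frac{17547}{77}$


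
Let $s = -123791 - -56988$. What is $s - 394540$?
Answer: $-461343$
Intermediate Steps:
$s = -66803$ ($s = -123791 + 56988 = -66803$)
$s - 394540 = -66803 - 394540 = -461343$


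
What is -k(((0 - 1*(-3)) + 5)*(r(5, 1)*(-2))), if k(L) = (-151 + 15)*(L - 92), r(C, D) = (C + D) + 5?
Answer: -36448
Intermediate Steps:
r(C, D) = 5 + C + D
k(L) = 12512 - 136*L (k(L) = -136*(-92 + L) = 12512 - 136*L)
-k(((0 - 1*(-3)) + 5)*(r(5, 1)*(-2))) = -(12512 - 136*((0 - 1*(-3)) + 5)*(5 + 5 + 1)*(-2)) = -(12512 - 136*((0 + 3) + 5)*11*(-2)) = -(12512 - 136*(3 + 5)*(-22)) = -(12512 - 1088*(-22)) = -(12512 - 136*(-176)) = -(12512 + 23936) = -1*36448 = -36448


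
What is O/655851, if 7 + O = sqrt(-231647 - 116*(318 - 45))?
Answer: -1/93693 + I*sqrt(263315)/655851 ≈ -1.0673e-5 + 0.00078241*I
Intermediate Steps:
O = -7 + I*sqrt(263315) (O = -7 + sqrt(-231647 - 116*(318 - 45)) = -7 + sqrt(-231647 - 116*273) = -7 + sqrt(-231647 - 31668) = -7 + sqrt(-263315) = -7 + I*sqrt(263315) ≈ -7.0 + 513.14*I)
O/655851 = (-7 + I*sqrt(263315))/655851 = (-7 + I*sqrt(263315))*(1/655851) = -1/93693 + I*sqrt(263315)/655851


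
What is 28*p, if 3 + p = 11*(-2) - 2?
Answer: -756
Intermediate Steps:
p = -27 (p = -3 + (11*(-2) - 2) = -3 + (-22 - 2) = -3 - 24 = -27)
28*p = 28*(-27) = -756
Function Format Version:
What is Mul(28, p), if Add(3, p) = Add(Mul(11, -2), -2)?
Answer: -756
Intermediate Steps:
p = -27 (p = Add(-3, Add(Mul(11, -2), -2)) = Add(-3, Add(-22, -2)) = Add(-3, -24) = -27)
Mul(28, p) = Mul(28, -27) = -756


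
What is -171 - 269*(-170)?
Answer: 45559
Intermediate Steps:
-171 - 269*(-170) = -171 + 45730 = 45559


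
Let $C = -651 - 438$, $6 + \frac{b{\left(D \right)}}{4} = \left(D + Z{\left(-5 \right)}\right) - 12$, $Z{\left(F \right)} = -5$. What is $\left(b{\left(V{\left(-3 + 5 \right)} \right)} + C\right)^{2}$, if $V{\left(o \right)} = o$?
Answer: $1375929$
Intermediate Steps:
$b{\left(D \right)} = -92 + 4 D$ ($b{\left(D \right)} = -24 + 4 \left(\left(D - 5\right) - 12\right) = -24 + 4 \left(\left(-5 + D\right) - 12\right) = -24 + 4 \left(-17 + D\right) = -24 + \left(-68 + 4 D\right) = -92 + 4 D$)
$C = -1089$ ($C = -651 - 438 = -1089$)
$\left(b{\left(V{\left(-3 + 5 \right)} \right)} + C\right)^{2} = \left(\left(-92 + 4 \left(-3 + 5\right)\right) - 1089\right)^{2} = \left(\left(-92 + 4 \cdot 2\right) - 1089\right)^{2} = \left(\left(-92 + 8\right) - 1089\right)^{2} = \left(-84 - 1089\right)^{2} = \left(-1173\right)^{2} = 1375929$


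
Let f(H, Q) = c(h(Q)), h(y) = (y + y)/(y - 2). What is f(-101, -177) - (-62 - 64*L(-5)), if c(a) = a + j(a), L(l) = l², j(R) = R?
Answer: 298206/179 ≈ 1666.0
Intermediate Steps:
h(y) = 2*y/(-2 + y) (h(y) = (2*y)/(-2 + y) = 2*y/(-2 + y))
c(a) = 2*a (c(a) = a + a = 2*a)
f(H, Q) = 4*Q/(-2 + Q) (f(H, Q) = 2*(2*Q/(-2 + Q)) = 4*Q/(-2 + Q))
f(-101, -177) - (-62 - 64*L(-5)) = 4*(-177)/(-2 - 177) - (-62 - 64*(-5)²) = 4*(-177)/(-179) - (-62 - 64*25) = 4*(-177)*(-1/179) - (-62 - 1600) = 708/179 - 1*(-1662) = 708/179 + 1662 = 298206/179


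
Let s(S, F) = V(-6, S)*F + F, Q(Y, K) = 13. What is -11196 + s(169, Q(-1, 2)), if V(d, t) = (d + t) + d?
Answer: -9142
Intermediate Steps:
V(d, t) = t + 2*d
s(S, F) = F + F*(-12 + S) (s(S, F) = (S + 2*(-6))*F + F = (S - 12)*F + F = (-12 + S)*F + F = F*(-12 + S) + F = F + F*(-12 + S))
-11196 + s(169, Q(-1, 2)) = -11196 + 13*(-11 + 169) = -11196 + 13*158 = -11196 + 2054 = -9142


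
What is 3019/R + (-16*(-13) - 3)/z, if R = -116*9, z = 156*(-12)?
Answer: -54311/18096 ≈ -3.0013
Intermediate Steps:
z = -1872
R = -1044
3019/R + (-16*(-13) - 3)/z = 3019/(-1044) + (-16*(-13) - 3)/(-1872) = 3019*(-1/1044) + (208 - 3)*(-1/1872) = -3019/1044 + 205*(-1/1872) = -3019/1044 - 205/1872 = -54311/18096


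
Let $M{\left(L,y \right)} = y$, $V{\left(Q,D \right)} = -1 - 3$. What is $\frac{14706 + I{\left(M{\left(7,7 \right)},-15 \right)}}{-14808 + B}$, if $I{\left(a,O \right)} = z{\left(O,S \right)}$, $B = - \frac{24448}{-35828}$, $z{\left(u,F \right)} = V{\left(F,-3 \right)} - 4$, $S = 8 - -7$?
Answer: $- \frac{65824993}{66314572} \approx -0.99262$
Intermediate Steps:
$V{\left(Q,D \right)} = -4$ ($V{\left(Q,D \right)} = -1 - 3 = -4$)
$S = 15$ ($S = 8 + 7 = 15$)
$z{\left(u,F \right)} = -8$ ($z{\left(u,F \right)} = -4 - 4 = -8$)
$B = \frac{6112}{8957}$ ($B = \left(-24448\right) \left(- \frac{1}{35828}\right) = \frac{6112}{8957} \approx 0.68237$)
$I{\left(a,O \right)} = -8$
$\frac{14706 + I{\left(M{\left(7,7 \right)},-15 \right)}}{-14808 + B} = \frac{14706 - 8}{-14808 + \frac{6112}{8957}} = \frac{14698}{- \frac{132629144}{8957}} = 14698 \left(- \frac{8957}{132629144}\right) = - \frac{65824993}{66314572}$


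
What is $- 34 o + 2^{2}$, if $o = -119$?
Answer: $4050$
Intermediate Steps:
$- 34 o + 2^{2} = \left(-34\right) \left(-119\right) + 2^{2} = 4046 + 4 = 4050$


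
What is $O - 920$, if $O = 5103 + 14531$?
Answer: $18714$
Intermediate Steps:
$O = 19634$
$O - 920 = 19634 - 920 = 18714$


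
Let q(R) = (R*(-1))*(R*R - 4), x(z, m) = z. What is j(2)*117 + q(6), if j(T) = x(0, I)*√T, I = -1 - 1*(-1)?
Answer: -192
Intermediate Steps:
I = 0 (I = -1 + 1 = 0)
q(R) = -R*(-4 + R²) (q(R) = (-R)*(R² - 4) = (-R)*(-4 + R²) = -R*(-4 + R²))
j(T) = 0 (j(T) = 0*√T = 0)
j(2)*117 + q(6) = 0*117 + 6*(4 - 1*6²) = 0 + 6*(4 - 1*36) = 0 + 6*(4 - 36) = 0 + 6*(-32) = 0 - 192 = -192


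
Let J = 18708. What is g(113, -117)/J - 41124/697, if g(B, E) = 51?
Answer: -256437415/4346492 ≈ -58.999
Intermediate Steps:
g(113, -117)/J - 41124/697 = 51/18708 - 41124/697 = 51*(1/18708) - 41124*1/697 = 17/6236 - 41124/697 = -256437415/4346492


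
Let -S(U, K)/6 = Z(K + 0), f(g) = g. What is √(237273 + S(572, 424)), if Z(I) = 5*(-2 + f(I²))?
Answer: 3*I*√572883 ≈ 2270.7*I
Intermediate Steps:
Z(I) = -10 + 5*I² (Z(I) = 5*(-2 + I²) = -10 + 5*I²)
S(U, K) = 60 - 30*K² (S(U, K) = -6*(-10 + 5*(K + 0)²) = -6*(-10 + 5*K²) = 60 - 30*K²)
√(237273 + S(572, 424)) = √(237273 + (60 - 30*424²)) = √(237273 + (60 - 30*179776)) = √(237273 + (60 - 5393280)) = √(237273 - 5393220) = √(-5155947) = 3*I*√572883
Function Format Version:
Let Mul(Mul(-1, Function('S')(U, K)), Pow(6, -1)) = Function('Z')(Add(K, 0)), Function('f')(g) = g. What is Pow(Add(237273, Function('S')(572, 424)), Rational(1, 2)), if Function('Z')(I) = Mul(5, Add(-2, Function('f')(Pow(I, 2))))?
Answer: Mul(3, I, Pow(572883, Rational(1, 2))) ≈ Mul(2270.7, I)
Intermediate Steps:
Function('Z')(I) = Add(-10, Mul(5, Pow(I, 2))) (Function('Z')(I) = Mul(5, Add(-2, Pow(I, 2))) = Add(-10, Mul(5, Pow(I, 2))))
Function('S')(U, K) = Add(60, Mul(-30, Pow(K, 2))) (Function('S')(U, K) = Mul(-6, Add(-10, Mul(5, Pow(Add(K, 0), 2)))) = Mul(-6, Add(-10, Mul(5, Pow(K, 2)))) = Add(60, Mul(-30, Pow(K, 2))))
Pow(Add(237273, Function('S')(572, 424)), Rational(1, 2)) = Pow(Add(237273, Add(60, Mul(-30, Pow(424, 2)))), Rational(1, 2)) = Pow(Add(237273, Add(60, Mul(-30, 179776))), Rational(1, 2)) = Pow(Add(237273, Add(60, -5393280)), Rational(1, 2)) = Pow(Add(237273, -5393220), Rational(1, 2)) = Pow(-5155947, Rational(1, 2)) = Mul(3, I, Pow(572883, Rational(1, 2)))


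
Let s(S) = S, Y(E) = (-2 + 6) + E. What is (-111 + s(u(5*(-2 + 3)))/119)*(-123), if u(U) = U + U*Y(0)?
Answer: 1621632/119 ≈ 13627.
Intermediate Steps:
Y(E) = 4 + E
u(U) = 5*U (u(U) = U + U*(4 + 0) = U + U*4 = U + 4*U = 5*U)
(-111 + s(u(5*(-2 + 3)))/119)*(-123) = (-111 + (5*(5*(-2 + 3)))/119)*(-123) = (-111 + (5*(5*1))*(1/119))*(-123) = (-111 + (5*5)*(1/119))*(-123) = (-111 + 25*(1/119))*(-123) = (-111 + 25/119)*(-123) = -13184/119*(-123) = 1621632/119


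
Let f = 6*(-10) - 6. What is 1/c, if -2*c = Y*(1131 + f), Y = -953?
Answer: 2/1014945 ≈ 1.9706e-6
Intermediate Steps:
f = -66 (f = -60 - 6 = -66)
c = 1014945/2 (c = -(-953)*(1131 - 66)/2 = -(-953)*1065/2 = -½*(-1014945) = 1014945/2 ≈ 5.0747e+5)
1/c = 1/(1014945/2) = 2/1014945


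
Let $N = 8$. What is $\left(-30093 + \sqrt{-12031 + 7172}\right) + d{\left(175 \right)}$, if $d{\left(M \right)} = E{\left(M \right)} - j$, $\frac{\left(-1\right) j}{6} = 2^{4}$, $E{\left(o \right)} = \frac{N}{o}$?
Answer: $- \frac{5249467}{175} + i \sqrt{4859} \approx -29997.0 + 69.707 i$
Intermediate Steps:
$E{\left(o \right)} = \frac{8}{o}$
$j = -96$ ($j = - 6 \cdot 2^{4} = \left(-6\right) 16 = -96$)
$d{\left(M \right)} = 96 + \frac{8}{M}$ ($d{\left(M \right)} = \frac{8}{M} - -96 = \frac{8}{M} + 96 = 96 + \frac{8}{M}$)
$\left(-30093 + \sqrt{-12031 + 7172}\right) + d{\left(175 \right)} = \left(-30093 + \sqrt{-12031 + 7172}\right) + \left(96 + \frac{8}{175}\right) = \left(-30093 + \sqrt{-4859}\right) + \left(96 + 8 \cdot \frac{1}{175}\right) = \left(-30093 + i \sqrt{4859}\right) + \left(96 + \frac{8}{175}\right) = \left(-30093 + i \sqrt{4859}\right) + \frac{16808}{175} = - \frac{5249467}{175} + i \sqrt{4859}$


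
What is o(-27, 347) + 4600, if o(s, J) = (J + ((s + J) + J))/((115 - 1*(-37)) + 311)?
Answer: 2130814/463 ≈ 4602.2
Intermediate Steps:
o(s, J) = s/463 + 3*J/463 (o(s, J) = (J + ((J + s) + J))/((115 + 37) + 311) = (J + (s + 2*J))/(152 + 311) = (s + 3*J)/463 = (s + 3*J)*(1/463) = s/463 + 3*J/463)
o(-27, 347) + 4600 = ((1/463)*(-27) + (3/463)*347) + 4600 = (-27/463 + 1041/463) + 4600 = 1014/463 + 4600 = 2130814/463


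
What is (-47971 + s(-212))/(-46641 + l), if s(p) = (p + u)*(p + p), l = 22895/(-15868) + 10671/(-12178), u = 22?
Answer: -3148757392428/4506689244901 ≈ -0.69869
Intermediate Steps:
l = -224071369/96620252 (l = 22895*(-1/15868) + 10671*(-1/12178) = -22895/15868 - 10671/12178 = -224071369/96620252 ≈ -2.3191)
s(p) = 2*p*(22 + p) (s(p) = (p + 22)*(p + p) = (22 + p)*(2*p) = 2*p*(22 + p))
(-47971 + s(-212))/(-46641 + l) = (-47971 + 2*(-212)*(22 - 212))/(-46641 - 224071369/96620252) = (-47971 + 2*(-212)*(-190))/(-4506689244901/96620252) = (-47971 + 80560)*(-96620252/4506689244901) = 32589*(-96620252/4506689244901) = -3148757392428/4506689244901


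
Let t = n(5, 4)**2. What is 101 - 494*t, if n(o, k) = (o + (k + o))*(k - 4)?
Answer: 101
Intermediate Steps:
n(o, k) = (-4 + k)*(k + 2*o) (n(o, k) = (k + 2*o)*(-4 + k) = (-4 + k)*(k + 2*o))
t = 0 (t = (4**2 - 8*5 - 4*4 + 2*4*5)**2 = (16 - 40 - 16 + 40)**2 = 0**2 = 0)
101 - 494*t = 101 - 494*0 = 101 + 0 = 101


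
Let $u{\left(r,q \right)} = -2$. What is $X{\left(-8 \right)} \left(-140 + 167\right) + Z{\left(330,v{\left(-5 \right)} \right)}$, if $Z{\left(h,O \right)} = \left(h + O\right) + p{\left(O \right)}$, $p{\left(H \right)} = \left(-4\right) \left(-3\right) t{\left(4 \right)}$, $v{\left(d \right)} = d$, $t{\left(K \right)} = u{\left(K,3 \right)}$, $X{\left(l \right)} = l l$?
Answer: $2029$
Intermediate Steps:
$X{\left(l \right)} = l^{2}$
$t{\left(K \right)} = -2$
$p{\left(H \right)} = -24$ ($p{\left(H \right)} = \left(-4\right) \left(-3\right) \left(-2\right) = 12 \left(-2\right) = -24$)
$Z{\left(h,O \right)} = -24 + O + h$ ($Z{\left(h,O \right)} = \left(h + O\right) - 24 = \left(O + h\right) - 24 = -24 + O + h$)
$X{\left(-8 \right)} \left(-140 + 167\right) + Z{\left(330,v{\left(-5 \right)} \right)} = \left(-8\right)^{2} \left(-140 + 167\right) - -301 = 64 \cdot 27 + 301 = 1728 + 301 = 2029$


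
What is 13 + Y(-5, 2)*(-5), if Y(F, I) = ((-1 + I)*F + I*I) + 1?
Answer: 13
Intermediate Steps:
Y(F, I) = 1 + I² + F*(-1 + I) (Y(F, I) = (F*(-1 + I) + I²) + 1 = (I² + F*(-1 + I)) + 1 = 1 + I² + F*(-1 + I))
13 + Y(-5, 2)*(-5) = 13 + (1 + 2² - 1*(-5) - 5*2)*(-5) = 13 + (1 + 4 + 5 - 10)*(-5) = 13 + 0*(-5) = 13 + 0 = 13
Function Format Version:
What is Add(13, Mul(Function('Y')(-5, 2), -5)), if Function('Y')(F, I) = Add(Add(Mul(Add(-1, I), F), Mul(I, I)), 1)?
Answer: 13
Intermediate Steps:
Function('Y')(F, I) = Add(1, Pow(I, 2), Mul(F, Add(-1, I))) (Function('Y')(F, I) = Add(Add(Mul(F, Add(-1, I)), Pow(I, 2)), 1) = Add(Add(Pow(I, 2), Mul(F, Add(-1, I))), 1) = Add(1, Pow(I, 2), Mul(F, Add(-1, I))))
Add(13, Mul(Function('Y')(-5, 2), -5)) = Add(13, Mul(Add(1, Pow(2, 2), Mul(-1, -5), Mul(-5, 2)), -5)) = Add(13, Mul(Add(1, 4, 5, -10), -5)) = Add(13, Mul(0, -5)) = Add(13, 0) = 13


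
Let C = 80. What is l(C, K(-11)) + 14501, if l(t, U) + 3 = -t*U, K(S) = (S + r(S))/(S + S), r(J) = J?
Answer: 14418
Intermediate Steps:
K(S) = 1 (K(S) = (S + S)/(S + S) = (2*S)/((2*S)) = (2*S)*(1/(2*S)) = 1)
l(t, U) = -3 - U*t (l(t, U) = -3 - t*U = -3 - U*t)
l(C, K(-11)) + 14501 = (-3 - 1*1*80) + 14501 = (-3 - 80) + 14501 = -83 + 14501 = 14418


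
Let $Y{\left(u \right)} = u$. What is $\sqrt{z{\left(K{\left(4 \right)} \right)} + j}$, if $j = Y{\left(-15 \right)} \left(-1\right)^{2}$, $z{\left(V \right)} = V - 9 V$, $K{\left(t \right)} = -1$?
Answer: $i \sqrt{7} \approx 2.6458 i$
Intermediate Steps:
$z{\left(V \right)} = - 8 V$
$j = -15$ ($j = - 15 \left(-1\right)^{2} = \left(-15\right) 1 = -15$)
$\sqrt{z{\left(K{\left(4 \right)} \right)} + j} = \sqrt{\left(-8\right) \left(-1\right) - 15} = \sqrt{8 - 15} = \sqrt{-7} = i \sqrt{7}$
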